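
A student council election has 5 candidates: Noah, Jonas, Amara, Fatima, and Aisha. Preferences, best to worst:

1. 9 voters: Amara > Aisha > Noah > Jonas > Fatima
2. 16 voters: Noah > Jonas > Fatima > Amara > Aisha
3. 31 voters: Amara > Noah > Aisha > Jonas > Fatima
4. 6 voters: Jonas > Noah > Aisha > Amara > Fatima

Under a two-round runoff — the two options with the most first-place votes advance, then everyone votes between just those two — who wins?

Amara

Round 1 first-place votes: Noah 16, Jonas 6, Amara 40, Fatima 0, Aisha 0.
Amara and Noah advance.
Runoff: Amara is preferred to Noah by 40 voters; Noah by 22.
Amara wins the runoff.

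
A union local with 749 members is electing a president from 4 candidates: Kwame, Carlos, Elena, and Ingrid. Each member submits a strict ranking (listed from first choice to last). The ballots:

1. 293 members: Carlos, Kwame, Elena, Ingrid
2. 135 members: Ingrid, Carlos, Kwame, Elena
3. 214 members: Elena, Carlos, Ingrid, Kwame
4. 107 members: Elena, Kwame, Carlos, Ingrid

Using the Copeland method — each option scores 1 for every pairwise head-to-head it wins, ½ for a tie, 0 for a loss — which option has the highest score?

Kwame: beats Elena and Ingrid; loses to Carlos → score 2.
Carlos: beats Kwame, Elena, and Ingrid → score 3.
Elena: beats Ingrid; loses to Kwame and Carlos → score 1.
Ingrid: loses to Kwame, Carlos, and Elena → score 0.
Carlos has the best pairwise record.

Carlos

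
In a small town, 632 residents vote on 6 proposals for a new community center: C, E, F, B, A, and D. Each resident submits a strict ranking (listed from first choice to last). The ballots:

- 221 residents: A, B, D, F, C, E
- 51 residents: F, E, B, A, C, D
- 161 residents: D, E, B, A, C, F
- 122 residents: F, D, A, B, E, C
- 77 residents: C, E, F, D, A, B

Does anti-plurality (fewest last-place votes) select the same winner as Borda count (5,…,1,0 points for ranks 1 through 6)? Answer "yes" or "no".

no

Anti-plurality — last-place votes: C 122, E 221, F 161, B 77, A 0, D 51. Winner: A.
Borda — scores: C 818, E 1278, F 1538, B 1764, A 1972, D 2110. Winner: D.
The two methods disagree.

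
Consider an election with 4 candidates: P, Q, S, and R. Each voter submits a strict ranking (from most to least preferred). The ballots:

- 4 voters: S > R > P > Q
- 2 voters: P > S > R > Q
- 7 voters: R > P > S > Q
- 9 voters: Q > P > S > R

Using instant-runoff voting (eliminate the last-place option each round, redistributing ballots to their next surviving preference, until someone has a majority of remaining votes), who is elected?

Round 1: P 2, Q 9, S 4, R 7. Eliminate P.
Round 2: Q 9, S 6, R 7. Eliminate S.
Round 3: Q 9, R 13. R has a majority.

R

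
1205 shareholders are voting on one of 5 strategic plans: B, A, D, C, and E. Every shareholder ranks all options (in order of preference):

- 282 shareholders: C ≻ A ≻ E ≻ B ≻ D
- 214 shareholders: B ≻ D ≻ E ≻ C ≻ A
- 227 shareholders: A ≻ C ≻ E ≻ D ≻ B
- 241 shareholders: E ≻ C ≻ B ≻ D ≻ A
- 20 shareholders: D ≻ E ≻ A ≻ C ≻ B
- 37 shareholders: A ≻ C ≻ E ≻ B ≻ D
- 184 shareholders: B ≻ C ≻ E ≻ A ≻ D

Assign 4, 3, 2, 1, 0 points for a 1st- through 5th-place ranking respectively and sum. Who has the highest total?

C

B: 282·1 + 214·4 + 227·0 + 241·2 + 20·0 + 37·1 + 184·4 = 2393
A: 282·3 + 214·0 + 227·4 + 241·0 + 20·2 + 37·4 + 184·1 = 2126
D: 282·0 + 214·3 + 227·1 + 241·1 + 20·4 + 37·0 + 184·0 = 1190
C: 282·4 + 214·1 + 227·3 + 241·3 + 20·1 + 37·3 + 184·3 = 3429
E: 282·2 + 214·2 + 227·2 + 241·4 + 20·3 + 37·2 + 184·2 = 2912
C has the highest Borda score (3429).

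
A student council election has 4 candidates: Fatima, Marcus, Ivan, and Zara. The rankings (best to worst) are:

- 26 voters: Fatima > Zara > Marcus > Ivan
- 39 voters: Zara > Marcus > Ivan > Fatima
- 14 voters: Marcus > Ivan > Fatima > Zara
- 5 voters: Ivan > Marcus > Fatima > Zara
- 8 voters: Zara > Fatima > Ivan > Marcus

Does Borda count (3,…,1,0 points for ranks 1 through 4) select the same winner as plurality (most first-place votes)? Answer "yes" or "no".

yes

Borda — scores: Fatima 113, Marcus 156, Ivan 90, Zara 193. Winner: Zara.
Plurality — first-place votes: Fatima 26, Marcus 14, Ivan 5, Zara 47. Winner: Zara.
The two methods agree.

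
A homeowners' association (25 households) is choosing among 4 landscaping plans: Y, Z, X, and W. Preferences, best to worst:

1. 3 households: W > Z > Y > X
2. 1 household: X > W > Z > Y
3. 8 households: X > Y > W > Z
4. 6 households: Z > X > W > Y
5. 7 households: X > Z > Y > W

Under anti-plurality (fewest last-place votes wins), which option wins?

X

Last-place votes: Y 7, Z 8, X 3, W 7.
X is ranked last by the fewest voters, so X wins.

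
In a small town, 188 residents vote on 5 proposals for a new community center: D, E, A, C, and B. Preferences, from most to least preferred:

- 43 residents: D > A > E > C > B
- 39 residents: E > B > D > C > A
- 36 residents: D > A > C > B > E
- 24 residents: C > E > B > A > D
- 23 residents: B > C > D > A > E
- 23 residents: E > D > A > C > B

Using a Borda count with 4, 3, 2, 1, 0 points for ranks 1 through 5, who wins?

D: 43·4 + 39·2 + 36·4 + 24·0 + 23·2 + 23·3 = 509
E: 43·2 + 39·4 + 36·0 + 24·3 + 23·0 + 23·4 = 406
A: 43·3 + 39·0 + 36·3 + 24·1 + 23·1 + 23·2 = 330
C: 43·1 + 39·1 + 36·2 + 24·4 + 23·3 + 23·1 = 342
B: 43·0 + 39·3 + 36·1 + 24·2 + 23·4 + 23·0 = 293
D has the highest Borda score (509).

D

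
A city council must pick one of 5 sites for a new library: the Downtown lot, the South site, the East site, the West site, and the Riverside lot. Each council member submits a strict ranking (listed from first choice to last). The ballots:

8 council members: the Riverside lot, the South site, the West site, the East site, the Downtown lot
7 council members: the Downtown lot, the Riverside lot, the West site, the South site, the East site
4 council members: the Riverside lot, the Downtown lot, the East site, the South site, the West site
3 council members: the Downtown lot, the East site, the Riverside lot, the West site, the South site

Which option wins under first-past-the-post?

First-place votes: the Downtown lot 10, the South site 0, the East site 0, the West site 0, the Riverside lot 12.
the Riverside lot has the most first-place votes.

the Riverside lot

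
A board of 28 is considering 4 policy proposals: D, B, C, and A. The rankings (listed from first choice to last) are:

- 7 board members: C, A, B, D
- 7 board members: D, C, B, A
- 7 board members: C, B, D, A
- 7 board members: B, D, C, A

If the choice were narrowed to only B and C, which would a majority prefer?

C

Voters preferring B to C: 7; preferring C to B: 21.
C wins the head-to-head.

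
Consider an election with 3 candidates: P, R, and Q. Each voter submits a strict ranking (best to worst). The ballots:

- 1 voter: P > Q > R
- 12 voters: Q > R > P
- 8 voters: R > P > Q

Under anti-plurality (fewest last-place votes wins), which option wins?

R

Last-place votes: P 12, R 1, Q 8.
R is ranked last by the fewest voters, so R wins.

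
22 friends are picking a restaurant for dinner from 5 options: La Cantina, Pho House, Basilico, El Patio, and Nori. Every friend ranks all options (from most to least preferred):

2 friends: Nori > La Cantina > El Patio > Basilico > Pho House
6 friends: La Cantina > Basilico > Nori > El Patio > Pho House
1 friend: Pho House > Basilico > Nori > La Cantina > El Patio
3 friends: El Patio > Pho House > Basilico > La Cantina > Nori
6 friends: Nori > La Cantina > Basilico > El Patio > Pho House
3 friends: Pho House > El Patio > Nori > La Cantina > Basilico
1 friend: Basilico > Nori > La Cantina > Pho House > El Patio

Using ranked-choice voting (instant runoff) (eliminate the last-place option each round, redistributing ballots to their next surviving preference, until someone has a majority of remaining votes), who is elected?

Round 1: La Cantina 6, Pho House 4, Basilico 1, El Patio 3, Nori 8. Eliminate Basilico.
Round 2: La Cantina 6, Pho House 4, El Patio 3, Nori 9. Eliminate El Patio.
Round 3: La Cantina 6, Pho House 7, Nori 9. Eliminate La Cantina.
Round 4: Pho House 7, Nori 15. Nori has a majority.

Nori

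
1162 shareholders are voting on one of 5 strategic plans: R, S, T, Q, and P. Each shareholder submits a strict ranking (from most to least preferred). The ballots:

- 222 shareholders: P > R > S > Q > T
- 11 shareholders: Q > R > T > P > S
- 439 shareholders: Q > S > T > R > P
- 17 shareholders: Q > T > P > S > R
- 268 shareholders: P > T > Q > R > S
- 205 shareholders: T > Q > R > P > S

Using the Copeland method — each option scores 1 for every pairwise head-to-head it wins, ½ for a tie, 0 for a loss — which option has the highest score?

Q

R: beats S and P; loses to T and Q → score 2.
S: beats T; loses to R, Q, and P → score 1.
T: beats R and P; loses to S and Q → score 2.
Q: beats R, S, T, and P → score 4.
P: beats S; loses to R, T, and Q → score 1.
Q has the best pairwise record.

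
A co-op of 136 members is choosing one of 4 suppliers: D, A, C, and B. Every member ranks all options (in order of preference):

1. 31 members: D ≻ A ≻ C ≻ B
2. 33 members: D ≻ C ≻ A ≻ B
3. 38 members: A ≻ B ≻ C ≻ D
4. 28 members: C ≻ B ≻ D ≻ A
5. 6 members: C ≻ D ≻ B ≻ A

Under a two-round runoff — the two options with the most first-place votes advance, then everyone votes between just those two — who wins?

Round 1 first-place votes: D 64, A 38, C 34, B 0.
D and A advance.
Runoff: D is preferred to A by 98 voters; A by 38.
D wins the runoff.

D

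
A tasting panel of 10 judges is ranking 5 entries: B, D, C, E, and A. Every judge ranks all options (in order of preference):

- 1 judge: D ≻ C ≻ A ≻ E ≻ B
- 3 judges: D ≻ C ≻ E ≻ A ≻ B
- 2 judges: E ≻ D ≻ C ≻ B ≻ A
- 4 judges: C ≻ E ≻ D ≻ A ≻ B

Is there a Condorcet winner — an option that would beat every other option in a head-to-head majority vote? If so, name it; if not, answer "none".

Checking pairwise contests:
D beats B 10–0.
E beats D 6–4.
D beats C 6–4.
C beats E 8–2.
D beats A 10–0.
Every option loses at least one head-to-head, so there is no Condorcet winner.

none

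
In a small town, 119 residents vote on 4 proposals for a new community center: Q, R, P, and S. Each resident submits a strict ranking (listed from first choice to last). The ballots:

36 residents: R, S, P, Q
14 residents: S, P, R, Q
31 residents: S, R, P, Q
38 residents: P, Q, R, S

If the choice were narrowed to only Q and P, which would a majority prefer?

Voters preferring Q to P: 0; preferring P to Q: 119.
P wins the head-to-head.

P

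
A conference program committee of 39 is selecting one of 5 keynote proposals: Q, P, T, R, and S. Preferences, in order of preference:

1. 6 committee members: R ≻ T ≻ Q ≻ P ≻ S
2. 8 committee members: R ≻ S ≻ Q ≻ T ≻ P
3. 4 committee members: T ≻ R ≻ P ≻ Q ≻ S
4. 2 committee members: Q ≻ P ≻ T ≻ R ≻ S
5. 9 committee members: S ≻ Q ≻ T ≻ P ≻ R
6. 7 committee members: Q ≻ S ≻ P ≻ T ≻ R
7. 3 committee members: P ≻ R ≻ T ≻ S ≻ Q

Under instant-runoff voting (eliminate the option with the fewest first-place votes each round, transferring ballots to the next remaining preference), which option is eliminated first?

Round 1: Q 9, P 3, T 4, R 14, S 9. Eliminate P.

P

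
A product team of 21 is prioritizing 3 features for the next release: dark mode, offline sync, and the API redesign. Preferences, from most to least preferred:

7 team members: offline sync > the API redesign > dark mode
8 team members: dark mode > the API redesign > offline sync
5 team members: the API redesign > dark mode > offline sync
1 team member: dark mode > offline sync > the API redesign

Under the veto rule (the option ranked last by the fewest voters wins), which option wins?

the API redesign

Last-place votes: dark mode 7, offline sync 13, the API redesign 1.
the API redesign is ranked last by the fewest voters, so the API redesign wins.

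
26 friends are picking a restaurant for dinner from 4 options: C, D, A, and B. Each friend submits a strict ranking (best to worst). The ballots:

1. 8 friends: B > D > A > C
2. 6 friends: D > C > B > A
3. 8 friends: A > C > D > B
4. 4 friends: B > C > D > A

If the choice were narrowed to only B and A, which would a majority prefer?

Voters preferring B to A: 18; preferring A to B: 8.
B wins the head-to-head.

B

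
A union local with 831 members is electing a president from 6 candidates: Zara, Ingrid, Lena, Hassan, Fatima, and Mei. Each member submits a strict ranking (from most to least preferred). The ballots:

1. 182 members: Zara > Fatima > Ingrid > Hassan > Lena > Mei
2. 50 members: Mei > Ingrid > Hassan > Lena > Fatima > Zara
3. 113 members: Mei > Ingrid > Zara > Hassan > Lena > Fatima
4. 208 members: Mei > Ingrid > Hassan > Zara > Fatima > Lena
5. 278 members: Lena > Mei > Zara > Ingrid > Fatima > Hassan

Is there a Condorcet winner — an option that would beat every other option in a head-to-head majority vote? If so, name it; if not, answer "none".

none

Checking pairwise contests:
Mei beats Zara 649–182.
Zara beats Ingrid 460–371.
Zara beats Lena 503–328.
Zara beats Hassan 573–258.
Zara beats Fatima 781–50.
Lena beats Mei 460–371.
Every option loses at least one head-to-head, so there is no Condorcet winner.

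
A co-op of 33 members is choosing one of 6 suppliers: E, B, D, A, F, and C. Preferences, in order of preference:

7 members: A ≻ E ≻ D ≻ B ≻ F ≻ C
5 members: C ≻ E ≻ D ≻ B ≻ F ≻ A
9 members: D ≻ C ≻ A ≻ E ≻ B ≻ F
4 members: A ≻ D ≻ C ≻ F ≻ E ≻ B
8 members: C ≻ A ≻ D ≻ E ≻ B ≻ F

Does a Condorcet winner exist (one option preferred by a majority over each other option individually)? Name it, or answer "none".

none

Checking pairwise contests:
D beats E 21–12.
E beats B 33–0.
A beats D 19–14.
C beats A 22–11.
E beats F 29–4.
D beats C 20–13.
Every option loses at least one head-to-head, so there is no Condorcet winner.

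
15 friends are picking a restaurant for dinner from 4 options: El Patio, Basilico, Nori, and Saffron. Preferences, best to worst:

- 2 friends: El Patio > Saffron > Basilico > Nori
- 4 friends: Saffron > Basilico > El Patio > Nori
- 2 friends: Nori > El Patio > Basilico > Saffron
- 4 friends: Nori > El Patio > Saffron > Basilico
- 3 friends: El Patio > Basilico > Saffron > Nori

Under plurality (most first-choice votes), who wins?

Nori

First-place votes: El Patio 5, Basilico 0, Nori 6, Saffron 4.
Nori has the most first-place votes.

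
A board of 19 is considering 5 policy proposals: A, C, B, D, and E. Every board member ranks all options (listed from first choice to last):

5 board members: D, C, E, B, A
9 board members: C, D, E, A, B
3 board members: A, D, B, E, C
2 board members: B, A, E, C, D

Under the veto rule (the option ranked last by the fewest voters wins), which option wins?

Last-place votes: A 5, C 3, B 9, D 2, E 0.
E is ranked last by the fewest voters, so E wins.

E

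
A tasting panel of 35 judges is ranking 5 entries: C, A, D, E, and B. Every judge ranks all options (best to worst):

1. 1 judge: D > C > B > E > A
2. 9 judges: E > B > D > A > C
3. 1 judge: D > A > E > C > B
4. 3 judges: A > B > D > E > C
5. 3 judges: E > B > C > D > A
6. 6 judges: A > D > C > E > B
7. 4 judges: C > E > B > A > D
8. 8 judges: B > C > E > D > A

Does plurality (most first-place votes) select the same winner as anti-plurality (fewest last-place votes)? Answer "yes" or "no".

yes

Plurality — first-place votes: C 4, A 9, D 2, E 12, B 8. Winner: E.
Anti-plurality — last-place votes: C 12, A 12, D 4, E 0, B 7. Winner: E.
The two methods agree.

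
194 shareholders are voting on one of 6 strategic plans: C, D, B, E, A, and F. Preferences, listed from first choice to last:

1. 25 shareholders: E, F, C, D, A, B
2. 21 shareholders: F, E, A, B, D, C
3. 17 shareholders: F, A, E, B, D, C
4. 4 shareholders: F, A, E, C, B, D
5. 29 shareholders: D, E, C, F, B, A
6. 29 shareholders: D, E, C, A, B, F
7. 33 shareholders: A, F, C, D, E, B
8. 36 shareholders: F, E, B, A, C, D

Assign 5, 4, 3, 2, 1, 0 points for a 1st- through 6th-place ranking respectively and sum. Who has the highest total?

C: 25·3 + 21·0 + 17·0 + 4·2 + 29·3 + 29·3 + 33·3 + 36·1 = 392
D: 25·2 + 21·1 + 17·1 + 4·0 + 29·5 + 29·5 + 33·2 + 36·0 = 444
B: 25·0 + 21·2 + 17·2 + 4·1 + 29·1 + 29·1 + 33·0 + 36·3 = 246
E: 25·5 + 21·4 + 17·3 + 4·3 + 29·4 + 29·4 + 33·1 + 36·4 = 681
A: 25·1 + 21·3 + 17·4 + 4·4 + 29·0 + 29·2 + 33·5 + 36·2 = 467
F: 25·4 + 21·5 + 17·5 + 4·5 + 29·2 + 29·0 + 33·4 + 36·5 = 680
E has the highest Borda score (681).

E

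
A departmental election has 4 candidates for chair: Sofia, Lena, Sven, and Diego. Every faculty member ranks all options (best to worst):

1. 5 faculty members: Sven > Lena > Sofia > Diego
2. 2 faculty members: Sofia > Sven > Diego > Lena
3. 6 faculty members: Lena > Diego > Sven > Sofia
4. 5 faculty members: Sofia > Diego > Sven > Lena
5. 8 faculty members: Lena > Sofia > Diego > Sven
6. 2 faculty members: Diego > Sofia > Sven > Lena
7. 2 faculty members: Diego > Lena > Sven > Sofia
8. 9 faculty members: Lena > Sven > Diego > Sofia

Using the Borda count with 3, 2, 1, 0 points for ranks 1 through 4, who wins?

Lena

Sofia: 5·1 + 2·3 + 6·0 + 5·3 + 8·2 + 2·2 + 2·0 + 9·0 = 46
Lena: 5·2 + 2·0 + 6·3 + 5·0 + 8·3 + 2·0 + 2·2 + 9·3 = 83
Sven: 5·3 + 2·2 + 6·1 + 5·1 + 8·0 + 2·1 + 2·1 + 9·2 = 52
Diego: 5·0 + 2·1 + 6·2 + 5·2 + 8·1 + 2·3 + 2·3 + 9·1 = 53
Lena has the highest Borda score (83).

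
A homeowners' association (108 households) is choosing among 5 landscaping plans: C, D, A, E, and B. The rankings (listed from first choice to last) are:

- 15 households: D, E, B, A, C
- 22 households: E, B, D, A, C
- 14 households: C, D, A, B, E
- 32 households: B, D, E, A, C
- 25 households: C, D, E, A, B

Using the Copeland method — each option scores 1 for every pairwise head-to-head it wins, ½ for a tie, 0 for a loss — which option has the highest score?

C: loses to D, A, E, and B → score 0.
D: beats C, A, and E; ties B → score 3.5.
A: beats C; loses to D, E, and B → score 1.
E: beats C, A, and B; loses to D → score 3.
B: beats C and A; ties D; loses to E → score 2.5.
D has the best pairwise record.

D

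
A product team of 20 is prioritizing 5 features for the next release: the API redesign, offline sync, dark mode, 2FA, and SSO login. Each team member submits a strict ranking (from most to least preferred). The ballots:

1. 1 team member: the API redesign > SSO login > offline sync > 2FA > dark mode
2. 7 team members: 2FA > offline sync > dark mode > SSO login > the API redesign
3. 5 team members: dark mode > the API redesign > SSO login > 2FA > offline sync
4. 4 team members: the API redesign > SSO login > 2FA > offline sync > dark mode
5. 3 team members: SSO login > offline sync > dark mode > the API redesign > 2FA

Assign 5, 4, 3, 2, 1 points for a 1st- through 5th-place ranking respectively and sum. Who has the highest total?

the API redesign: 1·5 + 7·1 + 5·4 + 4·5 + 3·2 = 58
offline sync: 1·3 + 7·4 + 5·1 + 4·2 + 3·4 = 56
dark mode: 1·1 + 7·3 + 5·5 + 4·1 + 3·3 = 60
2FA: 1·2 + 7·5 + 5·2 + 4·3 + 3·1 = 62
SSO login: 1·4 + 7·2 + 5·3 + 4·4 + 3·5 = 64
SSO login has the highest Borda score (64).

SSO login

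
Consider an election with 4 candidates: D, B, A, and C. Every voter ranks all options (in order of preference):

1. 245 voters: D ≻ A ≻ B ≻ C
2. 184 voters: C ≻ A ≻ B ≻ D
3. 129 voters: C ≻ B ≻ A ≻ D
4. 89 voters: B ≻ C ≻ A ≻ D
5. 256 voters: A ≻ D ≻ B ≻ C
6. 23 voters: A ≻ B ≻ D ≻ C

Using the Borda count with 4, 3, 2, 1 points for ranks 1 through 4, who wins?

A

D: 245·4 + 184·1 + 129·1 + 89·1 + 256·3 + 23·2 = 2196
B: 245·2 + 184·2 + 129·3 + 89·4 + 256·2 + 23·3 = 2182
A: 245·3 + 184·3 + 129·2 + 89·2 + 256·4 + 23·4 = 2839
C: 245·1 + 184·4 + 129·4 + 89·3 + 256·1 + 23·1 = 2043
A has the highest Borda score (2839).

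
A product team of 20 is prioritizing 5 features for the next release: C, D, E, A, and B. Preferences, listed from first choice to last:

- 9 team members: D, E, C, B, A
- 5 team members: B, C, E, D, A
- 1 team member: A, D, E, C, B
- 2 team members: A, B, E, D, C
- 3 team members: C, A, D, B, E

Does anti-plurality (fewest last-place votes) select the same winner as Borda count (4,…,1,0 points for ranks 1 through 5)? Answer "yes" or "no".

yes

Anti-plurality — last-place votes: C 2, D 0, E 3, A 14, B 1. Winner: D.
Borda — scores: C 46, D 52, E 43, A 21, B 38. Winner: D.
The two methods agree.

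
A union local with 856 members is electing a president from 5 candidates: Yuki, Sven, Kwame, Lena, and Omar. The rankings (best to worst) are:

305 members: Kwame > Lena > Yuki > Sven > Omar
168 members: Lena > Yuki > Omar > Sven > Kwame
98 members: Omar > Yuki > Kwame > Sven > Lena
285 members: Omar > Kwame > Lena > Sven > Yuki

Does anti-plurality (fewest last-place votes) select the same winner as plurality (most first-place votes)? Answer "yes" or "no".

no

Anti-plurality — last-place votes: Yuki 285, Sven 0, Kwame 168, Lena 98, Omar 305. Winner: Sven.
Plurality — first-place votes: Yuki 0, Sven 0, Kwame 305, Lena 168, Omar 383. Winner: Omar.
The two methods disagree.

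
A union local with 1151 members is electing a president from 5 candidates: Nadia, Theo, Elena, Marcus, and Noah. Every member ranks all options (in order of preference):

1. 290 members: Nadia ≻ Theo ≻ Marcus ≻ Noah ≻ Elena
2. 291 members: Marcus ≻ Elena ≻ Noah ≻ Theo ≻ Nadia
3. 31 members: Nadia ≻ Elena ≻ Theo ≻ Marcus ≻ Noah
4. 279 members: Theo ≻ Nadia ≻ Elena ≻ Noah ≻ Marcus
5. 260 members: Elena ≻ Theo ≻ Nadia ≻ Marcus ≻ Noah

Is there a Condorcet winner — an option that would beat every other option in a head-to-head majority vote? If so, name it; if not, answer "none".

none

Checking pairwise contests:
Theo beats Nadia 830–321.
Elena beats Theo 582–569.
Nadia beats Elena 600–551.
Nadia beats Marcus 860–291.
Nadia beats Noah 860–291.
Every option loses at least one head-to-head, so there is no Condorcet winner.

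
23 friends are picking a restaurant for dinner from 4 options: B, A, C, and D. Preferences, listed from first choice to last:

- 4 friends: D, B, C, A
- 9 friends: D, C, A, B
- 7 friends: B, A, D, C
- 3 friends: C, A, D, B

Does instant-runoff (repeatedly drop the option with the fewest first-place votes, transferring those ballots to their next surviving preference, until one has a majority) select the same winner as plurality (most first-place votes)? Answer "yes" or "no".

Instant-runoff — R1 B 7, A 0, C 3, D 13 (D winner). Winner: D.
Plurality — first-place votes: B 7, A 0, C 3, D 13. Winner: D.
The two methods agree.

yes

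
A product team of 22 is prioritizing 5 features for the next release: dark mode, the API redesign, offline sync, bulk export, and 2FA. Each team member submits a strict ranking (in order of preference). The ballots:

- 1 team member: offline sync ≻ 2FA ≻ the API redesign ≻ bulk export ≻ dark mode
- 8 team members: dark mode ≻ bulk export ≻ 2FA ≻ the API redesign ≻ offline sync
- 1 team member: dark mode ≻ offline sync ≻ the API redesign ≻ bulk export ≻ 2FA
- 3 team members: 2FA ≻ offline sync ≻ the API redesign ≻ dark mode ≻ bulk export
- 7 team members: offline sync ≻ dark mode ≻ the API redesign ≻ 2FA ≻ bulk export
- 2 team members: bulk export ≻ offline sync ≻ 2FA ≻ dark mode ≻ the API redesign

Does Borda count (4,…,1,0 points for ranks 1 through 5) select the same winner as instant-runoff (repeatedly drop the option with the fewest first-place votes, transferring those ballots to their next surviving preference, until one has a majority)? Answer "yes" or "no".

no

Borda — scores: dark mode 62, the API redesign 32, offline sync 50, bulk export 34, 2FA 42. Winner: dark mode.
Instant-runoff — R1 dark mode 9, the API redesign 0, offline sync 8, bulk export 2, 2FA 3 (the API redesign out); R2 dark mode 9, offline sync 8, bulk export 2, 2FA 3 (bulk export out); R3 dark mode 9, offline sync 10, 2FA 3 (2FA out); R4 dark mode 9, offline sync 13 (offline sync winner). Winner: offline sync.
The two methods disagree.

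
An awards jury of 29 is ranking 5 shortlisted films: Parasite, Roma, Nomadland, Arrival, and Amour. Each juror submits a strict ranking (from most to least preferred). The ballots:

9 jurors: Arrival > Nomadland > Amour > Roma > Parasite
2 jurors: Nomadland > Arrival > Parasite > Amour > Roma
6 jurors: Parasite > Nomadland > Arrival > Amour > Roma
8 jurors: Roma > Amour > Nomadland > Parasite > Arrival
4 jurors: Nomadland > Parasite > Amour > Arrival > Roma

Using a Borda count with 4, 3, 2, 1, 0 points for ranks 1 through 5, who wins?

Parasite: 9·0 + 2·2 + 6·4 + 8·1 + 4·3 = 48
Roma: 9·1 + 2·0 + 6·0 + 8·4 + 4·0 = 41
Nomadland: 9·3 + 2·4 + 6·3 + 8·2 + 4·4 = 85
Arrival: 9·4 + 2·3 + 6·2 + 8·0 + 4·1 = 58
Amour: 9·2 + 2·1 + 6·1 + 8·3 + 4·2 = 58
Nomadland has the highest Borda score (85).

Nomadland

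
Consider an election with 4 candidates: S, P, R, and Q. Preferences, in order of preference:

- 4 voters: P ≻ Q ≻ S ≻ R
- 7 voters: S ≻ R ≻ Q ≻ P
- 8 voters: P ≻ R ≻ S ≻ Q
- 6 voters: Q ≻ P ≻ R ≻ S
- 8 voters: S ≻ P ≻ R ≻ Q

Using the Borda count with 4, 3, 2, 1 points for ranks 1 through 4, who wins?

P

S: 4·2 + 7·4 + 8·2 + 6·1 + 8·4 = 90
P: 4·4 + 7·1 + 8·4 + 6·3 + 8·3 = 97
R: 4·1 + 7·3 + 8·3 + 6·2 + 8·2 = 77
Q: 4·3 + 7·2 + 8·1 + 6·4 + 8·1 = 66
P has the highest Borda score (97).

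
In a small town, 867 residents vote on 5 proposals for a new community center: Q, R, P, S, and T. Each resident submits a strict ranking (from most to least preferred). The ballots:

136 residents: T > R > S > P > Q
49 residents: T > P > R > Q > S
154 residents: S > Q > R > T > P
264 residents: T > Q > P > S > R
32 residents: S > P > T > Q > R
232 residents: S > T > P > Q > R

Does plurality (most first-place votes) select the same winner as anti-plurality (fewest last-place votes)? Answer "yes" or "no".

Plurality — first-place votes: Q 0, R 0, P 0, S 418, T 449. Winner: T.
Anti-plurality — last-place votes: Q 136, R 528, P 154, S 49, T 0. Winner: T.
The two methods agree.

yes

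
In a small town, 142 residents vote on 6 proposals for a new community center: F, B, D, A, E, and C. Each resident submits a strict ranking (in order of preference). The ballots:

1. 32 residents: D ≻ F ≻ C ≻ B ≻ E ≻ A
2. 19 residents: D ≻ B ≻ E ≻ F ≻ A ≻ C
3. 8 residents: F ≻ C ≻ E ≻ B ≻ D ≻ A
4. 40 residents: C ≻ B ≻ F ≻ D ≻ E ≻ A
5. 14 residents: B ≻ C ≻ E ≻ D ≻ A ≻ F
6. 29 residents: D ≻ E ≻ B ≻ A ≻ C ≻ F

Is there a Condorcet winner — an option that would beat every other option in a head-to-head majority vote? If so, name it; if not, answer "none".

D

D vs F: 94–48 for D.
D vs B: 80–62 for D.
D vs A: 142–0 for D.
D vs E: 120–22 for D.
D vs C: 80–62 for D.
D beats every other option head-to-head.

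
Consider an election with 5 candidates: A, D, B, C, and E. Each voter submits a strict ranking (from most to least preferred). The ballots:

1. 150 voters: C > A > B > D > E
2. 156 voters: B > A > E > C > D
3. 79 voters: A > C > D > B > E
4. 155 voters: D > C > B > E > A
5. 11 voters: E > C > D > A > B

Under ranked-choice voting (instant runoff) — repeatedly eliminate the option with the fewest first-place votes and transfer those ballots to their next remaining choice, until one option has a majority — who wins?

C

Round 1: A 79, D 155, B 156, C 150, E 11. Eliminate E.
Round 2: A 79, D 155, B 156, C 161. Eliminate A.
Round 3: D 155, B 156, C 240. Eliminate D.
Round 4: B 156, C 395. C has a majority.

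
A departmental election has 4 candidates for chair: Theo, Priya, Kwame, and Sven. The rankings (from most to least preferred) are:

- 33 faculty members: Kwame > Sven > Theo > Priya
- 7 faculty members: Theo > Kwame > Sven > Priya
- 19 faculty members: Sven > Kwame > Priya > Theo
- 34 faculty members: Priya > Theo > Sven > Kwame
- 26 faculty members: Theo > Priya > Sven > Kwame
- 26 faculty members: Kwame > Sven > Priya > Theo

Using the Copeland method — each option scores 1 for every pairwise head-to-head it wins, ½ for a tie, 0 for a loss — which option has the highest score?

Theo: loses to Priya, Kwame, and Sven → score 0.
Priya: beats Theo; loses to Kwame and Sven → score 1.
Kwame: beats Theo and Priya; loses to Sven → score 2.
Sven: beats Theo, Priya, and Kwame → score 3.
Sven has the best pairwise record.

Sven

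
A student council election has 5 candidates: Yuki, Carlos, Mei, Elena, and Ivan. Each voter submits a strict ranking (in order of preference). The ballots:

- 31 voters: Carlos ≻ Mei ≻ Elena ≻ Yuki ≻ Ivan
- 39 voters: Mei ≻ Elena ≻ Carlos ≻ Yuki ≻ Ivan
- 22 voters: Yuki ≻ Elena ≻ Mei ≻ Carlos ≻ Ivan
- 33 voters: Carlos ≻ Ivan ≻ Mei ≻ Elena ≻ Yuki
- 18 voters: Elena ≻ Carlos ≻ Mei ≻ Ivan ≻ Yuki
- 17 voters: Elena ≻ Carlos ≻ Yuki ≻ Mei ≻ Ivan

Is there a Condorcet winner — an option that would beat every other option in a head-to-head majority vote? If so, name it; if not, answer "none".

none

Checking pairwise contests:
Carlos beats Yuki 138–22.
Elena beats Carlos 96–64.
Carlos beats Mei 99–61.
Mei beats Elena 103–57.
Yuki beats Ivan 109–51.
Every option loses at least one head-to-head, so there is no Condorcet winner.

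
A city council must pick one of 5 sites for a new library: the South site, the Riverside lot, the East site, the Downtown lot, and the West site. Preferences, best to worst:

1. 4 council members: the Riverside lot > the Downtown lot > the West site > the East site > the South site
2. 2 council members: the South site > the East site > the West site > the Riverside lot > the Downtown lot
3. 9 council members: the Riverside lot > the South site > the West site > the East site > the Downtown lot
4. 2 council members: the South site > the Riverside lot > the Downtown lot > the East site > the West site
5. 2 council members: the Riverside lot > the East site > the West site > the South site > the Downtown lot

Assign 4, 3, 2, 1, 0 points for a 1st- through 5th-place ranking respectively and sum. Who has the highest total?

the Riverside lot

the South site: 4·0 + 2·4 + 9·3 + 2·4 + 2·1 = 45
the Riverside lot: 4·4 + 2·1 + 9·4 + 2·3 + 2·4 = 68
the East site: 4·1 + 2·3 + 9·1 + 2·1 + 2·3 = 27
the Downtown lot: 4·3 + 2·0 + 9·0 + 2·2 + 2·0 = 16
the West site: 4·2 + 2·2 + 9·2 + 2·0 + 2·2 = 34
the Riverside lot has the highest Borda score (68).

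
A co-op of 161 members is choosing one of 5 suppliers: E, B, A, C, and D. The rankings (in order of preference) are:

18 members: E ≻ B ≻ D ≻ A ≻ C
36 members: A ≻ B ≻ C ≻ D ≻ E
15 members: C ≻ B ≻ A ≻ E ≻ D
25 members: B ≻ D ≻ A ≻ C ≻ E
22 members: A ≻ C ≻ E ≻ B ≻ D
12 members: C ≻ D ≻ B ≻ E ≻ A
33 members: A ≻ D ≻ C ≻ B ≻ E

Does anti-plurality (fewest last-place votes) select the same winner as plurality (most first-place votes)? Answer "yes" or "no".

no

Anti-plurality — last-place votes: E 94, B 0, A 12, C 18, D 37. Winner: B.
Plurality — first-place votes: E 18, B 25, A 91, C 27, D 0. Winner: A.
The two methods disagree.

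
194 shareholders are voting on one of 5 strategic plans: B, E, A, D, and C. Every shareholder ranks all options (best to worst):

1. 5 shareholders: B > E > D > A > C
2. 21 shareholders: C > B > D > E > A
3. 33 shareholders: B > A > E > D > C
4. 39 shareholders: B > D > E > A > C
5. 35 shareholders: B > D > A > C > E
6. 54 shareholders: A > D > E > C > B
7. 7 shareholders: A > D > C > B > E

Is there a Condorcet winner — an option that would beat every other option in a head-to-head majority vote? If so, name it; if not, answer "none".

B

B vs E: 140–54 for B.
B vs A: 133–61 for B.
B vs D: 133–61 for B.
B vs C: 112–82 for B.
B beats every other option head-to-head.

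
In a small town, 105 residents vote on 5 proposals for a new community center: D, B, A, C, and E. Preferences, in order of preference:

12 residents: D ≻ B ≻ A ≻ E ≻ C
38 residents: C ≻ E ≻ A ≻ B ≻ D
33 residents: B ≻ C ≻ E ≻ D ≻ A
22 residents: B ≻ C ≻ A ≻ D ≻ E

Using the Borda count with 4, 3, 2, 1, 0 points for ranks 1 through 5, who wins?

C

D: 12·4 + 38·0 + 33·1 + 22·1 = 103
B: 12·3 + 38·1 + 33·4 + 22·4 = 294
A: 12·2 + 38·2 + 33·0 + 22·2 = 144
C: 12·0 + 38·4 + 33·3 + 22·3 = 317
E: 12·1 + 38·3 + 33·2 + 22·0 = 192
C has the highest Borda score (317).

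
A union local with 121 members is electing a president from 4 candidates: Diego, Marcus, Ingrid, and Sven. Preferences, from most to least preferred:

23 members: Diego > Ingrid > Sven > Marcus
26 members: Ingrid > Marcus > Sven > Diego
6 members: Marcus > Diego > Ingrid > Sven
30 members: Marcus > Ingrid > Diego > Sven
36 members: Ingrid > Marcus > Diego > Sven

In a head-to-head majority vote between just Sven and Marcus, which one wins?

Marcus

Voters preferring Sven to Marcus: 23; preferring Marcus to Sven: 98.
Marcus wins the head-to-head.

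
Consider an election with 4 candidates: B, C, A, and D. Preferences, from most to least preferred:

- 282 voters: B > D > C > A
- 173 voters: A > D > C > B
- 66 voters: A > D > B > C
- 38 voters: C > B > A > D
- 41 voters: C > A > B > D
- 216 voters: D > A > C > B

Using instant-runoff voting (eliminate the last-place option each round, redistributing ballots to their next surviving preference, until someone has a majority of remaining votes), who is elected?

A

Round 1: B 282, C 79, A 239, D 216. Eliminate C.
Round 2: B 320, A 280, D 216. Eliminate D.
Round 3: B 320, A 496. A has a majority.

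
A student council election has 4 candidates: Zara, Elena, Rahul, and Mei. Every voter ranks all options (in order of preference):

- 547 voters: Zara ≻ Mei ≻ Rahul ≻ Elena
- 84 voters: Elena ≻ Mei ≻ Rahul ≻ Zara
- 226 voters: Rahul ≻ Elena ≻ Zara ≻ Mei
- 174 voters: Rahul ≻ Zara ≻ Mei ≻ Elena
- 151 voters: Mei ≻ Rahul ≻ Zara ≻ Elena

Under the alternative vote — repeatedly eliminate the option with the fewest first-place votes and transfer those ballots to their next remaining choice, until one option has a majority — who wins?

Round 1: Zara 547, Elena 84, Rahul 400, Mei 151. Eliminate Elena.
Round 2: Zara 547, Rahul 400, Mei 235. Eliminate Mei.
Round 3: Zara 547, Rahul 635. Rahul has a majority.

Rahul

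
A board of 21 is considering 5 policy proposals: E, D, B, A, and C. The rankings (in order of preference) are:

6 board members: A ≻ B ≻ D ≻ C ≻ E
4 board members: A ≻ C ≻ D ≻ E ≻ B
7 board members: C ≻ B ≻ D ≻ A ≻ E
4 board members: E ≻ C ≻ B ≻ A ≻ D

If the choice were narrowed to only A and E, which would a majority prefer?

Voters preferring A to E: 17; preferring E to A: 4.
A wins the head-to-head.

A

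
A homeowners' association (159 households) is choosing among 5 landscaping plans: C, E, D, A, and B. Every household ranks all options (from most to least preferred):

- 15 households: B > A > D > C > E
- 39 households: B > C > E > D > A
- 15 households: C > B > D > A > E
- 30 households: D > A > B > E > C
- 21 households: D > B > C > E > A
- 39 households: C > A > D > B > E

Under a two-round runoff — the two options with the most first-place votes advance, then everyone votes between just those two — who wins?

B

Round 1 first-place votes: C 54, E 0, D 51, A 0, B 54.
B and C advance.
Runoff: B is preferred to C by 105 voters; C by 54.
B wins the runoff.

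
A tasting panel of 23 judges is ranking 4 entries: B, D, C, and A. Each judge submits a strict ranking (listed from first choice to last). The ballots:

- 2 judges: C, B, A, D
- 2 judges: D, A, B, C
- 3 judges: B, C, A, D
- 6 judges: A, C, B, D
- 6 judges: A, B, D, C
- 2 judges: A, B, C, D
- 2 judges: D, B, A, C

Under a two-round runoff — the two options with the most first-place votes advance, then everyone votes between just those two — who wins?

Round 1 first-place votes: B 3, D 4, C 2, A 14.
A and D advance.
Runoff: A is preferred to D by 19 voters; D by 4.
A wins the runoff.

A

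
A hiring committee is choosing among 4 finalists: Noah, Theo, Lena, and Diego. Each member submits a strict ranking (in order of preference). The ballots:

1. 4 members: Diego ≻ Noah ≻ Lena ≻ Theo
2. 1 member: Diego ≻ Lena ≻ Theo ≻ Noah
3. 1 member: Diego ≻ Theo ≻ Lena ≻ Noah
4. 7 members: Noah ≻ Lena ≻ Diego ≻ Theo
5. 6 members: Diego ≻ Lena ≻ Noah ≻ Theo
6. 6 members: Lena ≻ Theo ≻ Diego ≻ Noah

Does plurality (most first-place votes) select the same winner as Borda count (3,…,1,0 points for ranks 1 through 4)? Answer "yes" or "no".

no

Plurality — first-place votes: Noah 7, Theo 0, Lena 6, Diego 12. Winner: Diego.
Borda — scores: Noah 35, Theo 15, Lena 51, Diego 49. Winner: Lena.
The two methods disagree.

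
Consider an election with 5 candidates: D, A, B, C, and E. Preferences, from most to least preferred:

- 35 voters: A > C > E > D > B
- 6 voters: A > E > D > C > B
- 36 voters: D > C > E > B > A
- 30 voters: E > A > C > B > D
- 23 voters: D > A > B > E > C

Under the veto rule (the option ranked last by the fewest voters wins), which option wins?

E

Last-place votes: D 30, A 36, B 41, C 23, E 0.
E is ranked last by the fewest voters, so E wins.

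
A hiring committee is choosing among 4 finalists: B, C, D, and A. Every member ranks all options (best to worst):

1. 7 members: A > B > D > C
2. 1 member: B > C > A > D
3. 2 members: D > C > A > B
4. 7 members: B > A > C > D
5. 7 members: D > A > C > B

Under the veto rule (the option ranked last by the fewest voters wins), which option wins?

A

Last-place votes: B 9, C 7, D 8, A 0.
A is ranked last by the fewest voters, so A wins.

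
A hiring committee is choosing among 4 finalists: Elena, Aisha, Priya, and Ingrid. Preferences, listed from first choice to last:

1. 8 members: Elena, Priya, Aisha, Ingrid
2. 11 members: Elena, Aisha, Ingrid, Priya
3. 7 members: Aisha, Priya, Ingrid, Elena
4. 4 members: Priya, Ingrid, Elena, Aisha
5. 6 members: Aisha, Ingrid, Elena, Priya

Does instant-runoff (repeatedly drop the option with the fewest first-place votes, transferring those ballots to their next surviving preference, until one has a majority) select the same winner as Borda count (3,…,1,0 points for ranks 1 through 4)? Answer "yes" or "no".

no

Instant-runoff — R1 Elena 19, Aisha 13, Priya 4, Ingrid 0 (Elena winner). Winner: Elena.
Borda — scores: Elena 67, Aisha 69, Priya 42, Ingrid 38. Winner: Aisha.
The two methods disagree.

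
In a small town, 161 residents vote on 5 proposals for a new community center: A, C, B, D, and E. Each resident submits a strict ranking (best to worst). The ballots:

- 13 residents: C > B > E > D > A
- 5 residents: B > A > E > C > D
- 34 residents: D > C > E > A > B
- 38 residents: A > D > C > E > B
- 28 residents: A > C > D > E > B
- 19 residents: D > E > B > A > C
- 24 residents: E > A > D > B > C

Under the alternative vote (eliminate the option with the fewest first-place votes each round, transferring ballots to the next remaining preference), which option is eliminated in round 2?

C

Round 1: A 66, C 13, B 5, D 53, E 24. Eliminate B.
Round 2: A 71, C 13, D 53, E 24. Eliminate C.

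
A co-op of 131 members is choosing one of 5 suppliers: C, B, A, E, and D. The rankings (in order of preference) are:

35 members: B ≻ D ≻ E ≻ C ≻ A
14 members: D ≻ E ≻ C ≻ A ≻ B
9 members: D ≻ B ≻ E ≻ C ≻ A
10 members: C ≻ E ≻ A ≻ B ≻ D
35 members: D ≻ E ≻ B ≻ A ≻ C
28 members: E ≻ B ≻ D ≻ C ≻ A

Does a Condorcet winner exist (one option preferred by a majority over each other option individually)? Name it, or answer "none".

Checking pairwise contests:
B beats C 107–24.
E beats B 87–44.
C beats A 96–35.
D beats E 93–38.
B beats D 73–58.
Every option loses at least one head-to-head, so there is no Condorcet winner.

none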